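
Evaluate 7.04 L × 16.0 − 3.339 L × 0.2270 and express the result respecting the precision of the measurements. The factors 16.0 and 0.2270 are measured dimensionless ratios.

7.04 × 16.0 = 112.64 → 113 L (3 s.f., last digit at the 10^0 place).
3.339 × 0.2270 = 0.757953 → 0.7580 L (4 s.f., last digit at the 10^-4 place).
Difference: 111.882047 L; keep the coarser place, 10^0.
Result: 1.12 × 10² L.

1.12 × 10² L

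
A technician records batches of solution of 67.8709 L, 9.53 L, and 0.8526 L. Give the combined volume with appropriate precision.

67.8709 L + 9.53 L + 0.8526 L = 78.2535 L.
Addition/subtraction keeps the fewest decimal places: 67.8709 → 4 decimal places, 9.53 → 2 decimal places, 0.8526 → 4 decimal places; limit is 2.
Rounded to 2 decimal places: 78.25 L.

78.25 L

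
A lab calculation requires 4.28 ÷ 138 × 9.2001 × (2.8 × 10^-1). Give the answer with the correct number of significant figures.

4.28 ÷ 138 × 9.2001 × (2.8 × 10^-1) = 0.0798942017391…
Multiplication/division keeps the fewest significant figures: 4.28 → 3 s.f., 138 → 3 s.f., 9.2001 → 5 s.f., 2.8 × 10^-1 → 2 s.f.; limit is 2.
Rounded to 2 significant figures: 0.080.

0.080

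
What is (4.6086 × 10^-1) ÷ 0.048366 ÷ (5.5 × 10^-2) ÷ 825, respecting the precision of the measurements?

0.21

(4.6086 × 10^-1) ÷ 0.048366 ÷ (5.5 × 10^-2) ÷ 825 = 0.20999657228…
Multiplication/division keeps the fewest significant figures: 4.6086 × 10^-1 → 5 s.f., 0.048366 → 5 s.f., 5.5 × 10^-2 → 2 s.f., 825 → 3 s.f.; limit is 2.
Rounded to 2 significant figures: 0.21.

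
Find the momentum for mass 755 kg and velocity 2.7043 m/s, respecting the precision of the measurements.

momentum = 755 kg × 2.7043 m/s = 2041.7465 kg·m/s.
755 has 3 significant figures; 2.7043 has 5.
Division/multiplication keeps the fewest: 3 significant figures.
Rounded: 2.04 × 10^3 kg·m/s.

2.04 × 10^3 kg·m/s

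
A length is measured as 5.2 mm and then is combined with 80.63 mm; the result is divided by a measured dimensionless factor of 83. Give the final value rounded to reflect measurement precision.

1.0 mm

5.2 mm + 80.63 mm = 85.83 mm; the sum is limited to 1 decimal place (3 s.f.).
Carrying full precision, 85.83 ÷ 83 = 1.03409638554… mm; 83 has 2 s.f., so the result keeps min(3, 2) = 2 s.f.
Rounded to 2 significant figures: 1.0 mm.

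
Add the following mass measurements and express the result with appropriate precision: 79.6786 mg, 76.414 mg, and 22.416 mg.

178.509 mg

79.6786 mg + 76.414 mg + 22.416 mg = 178.5086 mg.
Addition/subtraction keeps the fewest decimal places: 79.6786 → 4 decimal places, 76.414 → 3 decimal places, 22.416 → 3 decimal places; limit is 3.
Rounded to 3 decimal places: 178.509 mg.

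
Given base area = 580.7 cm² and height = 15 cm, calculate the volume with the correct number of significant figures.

8.7 × 10³ cm³

volume = 580.7 cm² × 15 cm = 8710.5 cm³.
580.7 has 4 significant figures; 15 has 2.
Division/multiplication keeps the fewest: 2 significant figures.
Rounded: 8.7 × 10³ cm³.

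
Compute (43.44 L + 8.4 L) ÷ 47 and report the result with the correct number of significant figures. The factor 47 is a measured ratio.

43.44 L + 8.4 L = 51.84 L; the sum is limited to 1 decimal place (3 s.f.).
Carrying full precision, 51.84 ÷ 47 = 1.1029787234… L; 47 has 2 s.f., so the result keeps min(3, 2) = 2 s.f.
Rounded to 2 significant figures: 1.1 L.

1.1 L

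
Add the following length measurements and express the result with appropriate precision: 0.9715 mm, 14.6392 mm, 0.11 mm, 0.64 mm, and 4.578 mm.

20.94 mm

0.9715 mm + 14.6392 mm + 0.11 mm + 0.64 mm + 4.578 mm = 20.9387 mm.
Addition/subtraction keeps the fewest decimal places: 0.9715 → 4 decimal places, 14.6392 → 4 decimal places, 0.11 → 2 decimal places, 0.64 → 2 decimal places, 4.578 → 3 decimal places; limit is 2.
Rounded to 2 decimal places: 20.94 mm.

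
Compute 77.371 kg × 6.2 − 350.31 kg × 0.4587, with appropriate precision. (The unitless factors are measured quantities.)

77.371 × 6.2 = 479.7002 → 4.8 × 10² kg (2 s.f., last digit at the 10^1 place).
350.31 × 0.4587 = 160.687197 → 160.7 kg (4 s.f., last digit at the 10^-1 place).
Difference: 319.013003 kg; keep the coarser place, 10^1.
Result: 3.2 × 10² kg.

3.2 × 10² kg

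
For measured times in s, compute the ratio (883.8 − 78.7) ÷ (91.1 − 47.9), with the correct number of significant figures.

18.6

883.8 − 78.7 = 805.1, limited to 1 d.p. → 4 s.f.; 91.1 − 47.9 = 43.2, limited to 1 d.p. → 3 s.f.
Carrying full precision, 805.1 ÷ 43.2 = 18.6365740741…; keep min(4, 3) = 3 s.f.
Rounded to 3 significant figures: 18.6.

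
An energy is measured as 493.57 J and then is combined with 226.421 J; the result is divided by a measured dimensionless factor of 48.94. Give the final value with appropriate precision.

14.71 J

493.57 J + 226.421 J = 719.991 J; the sum is limited to 2 decimal places (5 s.f.).
Carrying full precision, 719.991 ÷ 48.94 = 14.7117082141… J; 48.94 has 4 s.f., so the result keeps min(5, 4) = 4 s.f.
Rounded to 4 significant figures: 14.71 J.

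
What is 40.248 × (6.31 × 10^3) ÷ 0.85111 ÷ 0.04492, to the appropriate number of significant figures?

6.64 × 10^6

40.248 × (6.31 × 10^3) ÷ 0.85111 ÷ 0.04492 = 6642754.8131…
Multiplication/division keeps the fewest significant figures: 40.248 → 5 s.f., 6.31 × 10^3 → 3 s.f., 0.85111 → 5 s.f., 0.04492 → 4 s.f.; limit is 3.
Rounded to 3 significant figures: 6.64 × 10^6.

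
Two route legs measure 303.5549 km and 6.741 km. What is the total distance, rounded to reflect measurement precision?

310.296 km

303.5549 km + 6.741 km = 310.2959 km.
Addition/subtraction keeps the fewest decimal places: 303.5549 → 4 decimal places, 6.741 → 3 decimal places; limit is 3.
Rounded to 3 decimal places: 310.296 km.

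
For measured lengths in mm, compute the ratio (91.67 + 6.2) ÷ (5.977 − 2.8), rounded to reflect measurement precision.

91.67 + 6.2 = 97.87, limited to 1 d.p. → 3 s.f.; 5.977 − 2.8 = 3.177, limited to 1 d.p. → 2 s.f.
Carrying full precision, 97.87 ÷ 3.177 = 30.8057916273…; keep min(3, 2) = 2 s.f.
Rounded to 2 significant figures: 31.

31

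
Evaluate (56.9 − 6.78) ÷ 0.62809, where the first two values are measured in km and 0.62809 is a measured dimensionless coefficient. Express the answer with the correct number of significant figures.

56.9 km − 6.78 km = 50.12 km; the difference is limited to 1 decimal place (3 s.f.).
Carrying full precision, 50.12 ÷ 0.62809 = 79.7974812527… km; 0.62809 has 5 s.f., so the result keeps min(3, 5) = 3 s.f.
Rounded to 3 significant figures: 79.8 km.

79.8 km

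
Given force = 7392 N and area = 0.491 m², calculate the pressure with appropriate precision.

pressure = 7392 N ÷ 0.491 m² = 15054.9898167… Pa.
7392 has 4 significant figures; 0.491 has 3.
Division/multiplication keeps the fewest: 3 significant figures.
Rounded: 1.51 × 10⁴ Pa.

1.51 × 10⁴ Pa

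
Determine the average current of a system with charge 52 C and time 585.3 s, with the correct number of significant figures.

0.089 A

average current = 52 C ÷ 585.3 s = 0.0888433282078… A.
52 has 2 significant figures; 585.3 has 4.
Division/multiplication keeps the fewest: 2 significant figures.
Rounded: 0.089 A.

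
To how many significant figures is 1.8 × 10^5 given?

2

1.8 × 10^5: in scientific notation every digit of the coefficient is significant.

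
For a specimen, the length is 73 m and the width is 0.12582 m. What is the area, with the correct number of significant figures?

9.2 m²

area = 73 m × 0.12582 m = 9.18486 m².
73 has 2 significant figures; 0.12582 has 5.
Division/multiplication keeps the fewest: 2 significant figures.
Rounded: 9.2 m².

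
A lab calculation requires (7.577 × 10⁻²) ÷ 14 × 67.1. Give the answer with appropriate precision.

0.36

(7.577 × 10⁻²) ÷ 14 × 67.1 = 0.363154785714…
Multiplication/division keeps the fewest significant figures: 7.577 × 10⁻² → 4 s.f., 14 → 2 s.f., 67.1 → 3 s.f.; limit is 2.
Rounded to 2 significant figures: 0.36.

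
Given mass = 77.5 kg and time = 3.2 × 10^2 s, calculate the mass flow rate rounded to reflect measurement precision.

0.24 kg/s

mass flow rate = 77.5 kg ÷ 3.2 × 10^2 s = 0.2421875 kg/s.
77.5 has 3 significant figures; 3.2 × 10^2 has 2.
Division/multiplication keeps the fewest: 2 significant figures.
Rounded: 0.24 kg/s.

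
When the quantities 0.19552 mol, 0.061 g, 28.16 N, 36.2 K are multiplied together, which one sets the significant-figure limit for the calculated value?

0.19552 mol → 5 s.f.; 0.061 g → 2 s.f.; 28.16 N → 4 s.f.; 36.2 K → 3 s.f.
The fewest is 2 significant figures, from 0.061 g.

0.061 g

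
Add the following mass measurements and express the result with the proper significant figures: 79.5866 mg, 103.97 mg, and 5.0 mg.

188.6 mg

79.5866 mg + 103.97 mg + 5.0 mg = 188.5566 mg.
Addition/subtraction keeps the fewest decimal places: 79.5866 → 4 decimal places, 103.97 → 2 decimal places, 5.0 → 1 decimal place; limit is 1.
Rounded to 1 decimal place: 188.6 mg.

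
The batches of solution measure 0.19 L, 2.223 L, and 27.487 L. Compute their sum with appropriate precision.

29.90 L

0.19 L + 2.223 L + 27.487 L = 29.900 L.
Addition/subtraction keeps the fewest decimal places: 0.19 → 2 decimal places, 2.223 → 3 decimal places, 27.487 → 3 decimal places; limit is 2.
Rounded to 2 decimal places: 29.90 L.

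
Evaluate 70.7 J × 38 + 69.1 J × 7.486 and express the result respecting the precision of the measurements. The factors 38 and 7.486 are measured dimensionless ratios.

70.7 × 38 = 2686.6 → 2.7 × 10^3 J (2 s.f., last digit at the 10^2 place).
69.1 × 7.486 = 517.2826 → 517 J (3 s.f., last digit at the 10^0 place).
Sum: 3203.8826 J; keep the coarser place, 10^2.
Result: 3.2 × 10^3 J.

3.2 × 10^3 J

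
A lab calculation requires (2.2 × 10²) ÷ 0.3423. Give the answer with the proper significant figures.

6.4 × 10²

(2.2 × 10²) ÷ 0.3423 = 642.711072159…
Multiplication/division keeps the fewest significant figures: 2.2 × 10² → 2 s.f., 0.3423 → 4 s.f.; limit is 2.
Rounded to 2 significant figures: 6.4 × 10².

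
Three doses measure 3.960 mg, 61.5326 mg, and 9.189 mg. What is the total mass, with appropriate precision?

74.682 mg

3.960 mg + 61.5326 mg + 9.189 mg = 74.6816 mg.
Addition/subtraction keeps the fewest decimal places: 3.960 → 3 decimal places, 61.5326 → 4 decimal places, 9.189 → 3 decimal places; limit is 3.
Rounded to 3 decimal places: 74.682 mg.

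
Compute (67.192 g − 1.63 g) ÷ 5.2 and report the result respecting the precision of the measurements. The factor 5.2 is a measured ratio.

13 g

67.192 g − 1.63 g = 65.562 g; the difference is limited to 2 decimal places (4 s.f.).
Carrying full precision, 65.562 ÷ 5.2 = 12.6080769231… g; 5.2 has 2 s.f., so the result keeps min(4, 2) = 2 s.f.
Rounded to 2 significant figures: 13 g.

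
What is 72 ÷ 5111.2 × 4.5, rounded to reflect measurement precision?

72 ÷ 5111.2 × 4.5 = 0.0633902019095…
Multiplication/division keeps the fewest significant figures: 72 → 2 s.f., 5111.2 → 5 s.f., 4.5 → 2 s.f.; limit is 2.
Rounded to 2 significant figures: 0.063.

0.063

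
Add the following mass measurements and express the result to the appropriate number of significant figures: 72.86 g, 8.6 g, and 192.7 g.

72.86 g + 8.6 g + 192.7 g = 274.16 g.
Addition/subtraction keeps the fewest decimal places: 72.86 → 2 decimal places, 8.6 → 1 decimal place, 192.7 → 1 decimal place; limit is 1.
Rounded to 1 decimal place: 274.2 g.

274.2 g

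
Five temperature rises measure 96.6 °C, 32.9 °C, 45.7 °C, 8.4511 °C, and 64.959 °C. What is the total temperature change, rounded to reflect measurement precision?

96.6 °C + 32.9 °C + 45.7 °C + 8.4511 °C + 64.959 °C = 248.6101 °C.
Addition/subtraction keeps the fewest decimal places: 96.6 → 1 decimal place, 32.9 → 1 decimal place, 45.7 → 1 decimal place, 8.4511 → 4 decimal places, 64.959 → 3 decimal places; limit is 1.
Rounded to 1 decimal place: 248.6 °C.

248.6 °C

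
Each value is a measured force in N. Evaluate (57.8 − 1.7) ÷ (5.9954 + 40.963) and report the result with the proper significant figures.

1.19

57.8 − 1.7 = 56.1, limited to 1 d.p. → 3 s.f.; 5.9954 + 40.963 = 46.9584, limited to 3 d.p. → 5 s.f.
Carrying full precision, 56.1 ÷ 46.9584 = 1.19467443524…; keep min(3, 5) = 3 s.f.
Rounded to 3 significant figures: 1.19.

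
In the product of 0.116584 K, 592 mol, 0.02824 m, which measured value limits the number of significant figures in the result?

0.116584 K → 6 s.f.; 592 mol → 3 s.f.; 0.02824 m → 4 s.f.
The fewest is 3 significant figures, from 592 mol.

592 mol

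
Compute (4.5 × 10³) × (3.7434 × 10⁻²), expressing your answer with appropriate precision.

1.7 × 10²

(4.5 × 10³) × (3.7434 × 10⁻²) = 168.453
Multiplication/division keeps the fewest significant figures: 4.5 × 10³ → 2 s.f., 3.7434 × 10⁻² → 5 s.f.; limit is 2.
Rounded to 2 significant figures: 1.7 × 10².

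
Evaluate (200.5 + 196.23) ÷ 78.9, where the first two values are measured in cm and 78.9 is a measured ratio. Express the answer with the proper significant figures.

200.5 cm + 196.23 cm = 396.73 cm; the sum is limited to 1 decimal place (4 s.f.).
Carrying full precision, 396.73 ÷ 78.9 = 5.02826362484… cm; 78.9 has 3 s.f., so the result keeps min(4, 3) = 3 s.f.
Rounded to 3 significant figures: 5.03 cm.

5.03 cm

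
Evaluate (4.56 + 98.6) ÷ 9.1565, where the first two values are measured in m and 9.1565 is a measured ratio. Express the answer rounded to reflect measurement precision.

11.27 m

4.56 m + 98.6 m = 103.16 m; the sum is limited to 1 decimal place (4 s.f.).
Carrying full precision, 103.16 ÷ 9.1565 = 11.2663135478… m; 9.1565 has 5 s.f., so the result keeps min(4, 5) = 4 s.f.
Rounded to 4 significant figures: 11.27 m.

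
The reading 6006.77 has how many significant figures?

6006.77: zeros between nonzero digits are significant.

6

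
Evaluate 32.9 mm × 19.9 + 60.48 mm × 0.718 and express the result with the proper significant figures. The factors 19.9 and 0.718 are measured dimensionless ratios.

698 mm

32.9 × 19.9 = 654.71 → 655 mm (3 s.f., last digit at the 10^0 place).
60.48 × 0.718 = 43.42464 → 43.4 mm (3 s.f., last digit at the 10^-1 place).
Sum: 698.13464 mm; keep the coarser place, 10^0.
Result: 698 mm.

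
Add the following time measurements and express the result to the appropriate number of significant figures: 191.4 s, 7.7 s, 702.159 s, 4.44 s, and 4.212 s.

909.9 s

191.4 s + 7.7 s + 702.159 s + 4.44 s + 4.212 s = 909.911 s.
Addition/subtraction keeps the fewest decimal places: 191.4 → 1 decimal place, 7.7 → 1 decimal place, 702.159 → 3 decimal places, 4.44 → 2 decimal places, 4.212 → 3 decimal places; limit is 1.
Rounded to 1 decimal place: 909.9 s.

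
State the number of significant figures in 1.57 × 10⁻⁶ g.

3

1.57 × 10⁻⁶: in scientific notation every digit of the coefficient is significant.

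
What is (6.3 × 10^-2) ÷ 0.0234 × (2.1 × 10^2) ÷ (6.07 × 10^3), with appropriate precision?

(6.3 × 10^-2) ÷ 0.0234 × (2.1 × 10^2) ÷ (6.07 × 10^3) = 0.0931440882017…
Multiplication/division keeps the fewest significant figures: 6.3 × 10^-2 → 2 s.f., 0.0234 → 3 s.f., 2.1 × 10^2 → 2 s.f., 6.07 × 10^3 → 3 s.f.; limit is 2.
Rounded to 2 significant figures: 0.093.

0.093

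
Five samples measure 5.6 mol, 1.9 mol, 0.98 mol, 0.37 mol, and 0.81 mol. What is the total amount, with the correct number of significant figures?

5.6 mol + 1.9 mol + 0.98 mol + 0.37 mol + 0.81 mol = 9.66 mol.
Addition/subtraction keeps the fewest decimal places: 5.6 → 1 decimal place, 1.9 → 1 decimal place, 0.98 → 2 decimal places, 0.37 → 2 decimal places, 0.81 → 2 decimal places; limit is 1.
Rounded to 1 decimal place: 9.7 mol.

9.7 mol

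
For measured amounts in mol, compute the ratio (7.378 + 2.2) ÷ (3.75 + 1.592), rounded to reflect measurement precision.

1.8

7.378 + 2.2 = 9.578, limited to 1 d.p. → 2 s.f.; 3.75 + 1.592 = 5.342, limited to 2 d.p. → 3 s.f.
Carrying full precision, 9.578 ÷ 5.342 = 1.79296143766…; keep min(2, 3) = 2 s.f.
Rounded to 2 significant figures: 1.8.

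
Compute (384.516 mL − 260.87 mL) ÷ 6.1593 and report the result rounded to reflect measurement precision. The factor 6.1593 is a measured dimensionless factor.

20.075 mL

384.516 mL − 260.87 mL = 123.646 mL; the difference is limited to 2 decimal places (5 s.f.).
Carrying full precision, 123.646 ÷ 6.1593 = 20.0746838115… mL; 6.1593 has 5 s.f., so the result keeps min(5, 5) = 5 s.f.
Rounded to 5 significant figures: 20.075 mL.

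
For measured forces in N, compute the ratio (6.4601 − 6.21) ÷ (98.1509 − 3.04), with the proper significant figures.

6.4601 − 6.21 = 0.2501, limited to 2 d.p. → 2 s.f.; 98.1509 − 3.04 = 95.1109, limited to 2 d.p. → 4 s.f.
Carrying full precision, 0.2501 ÷ 95.1109 = 0.00262956191141…; keep min(2, 4) = 2 s.f.
Rounded to 2 significant figures: 0.0026.

0.0026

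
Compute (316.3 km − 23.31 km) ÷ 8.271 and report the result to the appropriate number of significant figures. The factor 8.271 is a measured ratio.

316.3 km − 23.31 km = 292.99 km; the difference is limited to 1 decimal place (4 s.f.).
Carrying full precision, 292.99 ÷ 8.271 = 35.4237697981… km; 8.271 has 4 s.f., so the result keeps min(4, 4) = 4 s.f.
Rounded to 4 significant figures: 35.42 km.

35.42 km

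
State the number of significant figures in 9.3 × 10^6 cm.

2

9.3 × 10^6: in scientific notation every digit of the coefficient is significant.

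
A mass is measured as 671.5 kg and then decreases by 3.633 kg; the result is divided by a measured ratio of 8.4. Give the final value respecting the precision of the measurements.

80. kg

671.5 kg − 3.633 kg = 667.867 kg; the difference is limited to 1 decimal place (4 s.f.).
Carrying full precision, 667.867 ÷ 8.4 = 79.5079761905… kg; 8.4 has 2 s.f., so the result keeps min(4, 2) = 2 s.f.
Rounded to 2 significant figures: 80. kg.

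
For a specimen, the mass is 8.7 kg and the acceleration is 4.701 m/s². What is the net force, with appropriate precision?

net force = 8.7 kg × 4.701 m/s² = 40.8987 N.
8.7 has 2 significant figures; 4.701 has 4.
Division/multiplication keeps the fewest: 2 significant figures.
Rounded: 41 N.

41 N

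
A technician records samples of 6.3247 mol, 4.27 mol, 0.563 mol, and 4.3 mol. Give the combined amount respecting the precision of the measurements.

15.5 mol

6.3247 mol + 4.27 mol + 0.563 mol + 4.3 mol = 15.4577 mol.
Addition/subtraction keeps the fewest decimal places: 6.3247 → 4 decimal places, 4.27 → 2 decimal places, 0.563 → 3 decimal places, 4.3 → 1 decimal place; limit is 1.
Rounded to 1 decimal place: 15.5 mol.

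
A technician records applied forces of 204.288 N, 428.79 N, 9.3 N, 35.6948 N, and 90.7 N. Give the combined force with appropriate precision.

768.8 N

204.288 N + 428.79 N + 9.3 N + 35.6948 N + 90.7 N = 768.7728 N.
Addition/subtraction keeps the fewest decimal places: 204.288 → 3 decimal places, 428.79 → 2 decimal places, 9.3 → 1 decimal place, 35.6948 → 4 decimal places, 90.7 → 1 decimal place; limit is 1.
Rounded to 1 decimal place: 768.8 N.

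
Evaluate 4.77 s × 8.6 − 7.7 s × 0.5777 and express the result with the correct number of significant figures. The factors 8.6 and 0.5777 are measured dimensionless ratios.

4.77 × 8.6 = 41.022 → 41 s (2 s.f., last digit at the 10^0 place).
7.7 × 0.5777 = 4.44829 → 4.4 s (2 s.f., last digit at the 10^-1 place).
Difference: 36.57371 s; keep the coarser place, 10^0.
Result: 37 s.

37 s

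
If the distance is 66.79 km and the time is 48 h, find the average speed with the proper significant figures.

average speed = 66.79 km ÷ 48 h = 1.39145833333… km/h.
66.79 has 4 significant figures; 48 has 2.
Division/multiplication keeps the fewest: 2 significant figures.
Rounded: 1.4 km/h.

1.4 km/h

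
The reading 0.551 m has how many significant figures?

3

0.551: leading zeros are not significant.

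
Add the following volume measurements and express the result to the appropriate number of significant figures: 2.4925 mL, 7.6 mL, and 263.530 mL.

273.6 mL

2.4925 mL + 7.6 mL + 263.530 mL = 273.6225 mL.
Addition/subtraction keeps the fewest decimal places: 2.4925 → 4 decimal places, 7.6 → 1 decimal place, 263.530 → 3 decimal places; limit is 1.
Rounded to 1 decimal place: 273.6 mL.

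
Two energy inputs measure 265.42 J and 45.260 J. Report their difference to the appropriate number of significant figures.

220.16 J

265.42 J − 45.260 J = 220.160 J.
Addition/subtraction keeps the fewest decimal places: 265.42 → 2 decimal places, 45.260 → 3 decimal places; limit is 2.
Rounded to 2 decimal places: 220.16 J.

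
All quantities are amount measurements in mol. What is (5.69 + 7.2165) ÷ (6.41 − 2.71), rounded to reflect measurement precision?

3.49

5.69 + 7.2165 = 12.9065, limited to 2 d.p. → 4 s.f.; 6.41 − 2.71 = 3.70, limited to 2 d.p. → 3 s.f.
Carrying full precision, 12.9065 ÷ 3.70 = 3.48824324324…; keep min(4, 3) = 3 s.f.
Rounded to 3 significant figures: 3.49.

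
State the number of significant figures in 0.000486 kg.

0.000486: leading zeros are not significant.

3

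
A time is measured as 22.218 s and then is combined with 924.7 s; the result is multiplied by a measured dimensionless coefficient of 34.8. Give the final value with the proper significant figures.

3.30 × 10^4 s

22.218 s + 924.7 s = 946.918 s; the sum is limited to 1 decimal place (4 s.f.).
Carrying full precision, 946.918 × 34.8 = 32952.7464 s; 34.8 has 3 s.f., so the result keeps min(4, 3) = 3 s.f.
Rounded to 3 significant figures: 3.30 × 10^4 s.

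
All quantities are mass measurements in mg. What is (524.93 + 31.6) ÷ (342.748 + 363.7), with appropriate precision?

0.7878

524.93 + 31.6 = 556.53, limited to 1 d.p. → 4 s.f.; 342.748 + 363.7 = 706.448, limited to 1 d.p. → 4 s.f.
Carrying full precision, 556.53 ÷ 706.448 = 0.787786220642…; keep min(4, 4) = 4 s.f.
Rounded to 4 significant figures: 0.7878.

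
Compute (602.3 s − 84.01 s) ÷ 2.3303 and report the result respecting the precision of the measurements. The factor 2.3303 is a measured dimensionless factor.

222.4 s

602.3 s − 84.01 s = 518.29 s; the difference is limited to 1 decimal place (4 s.f.).
Carrying full precision, 518.29 ÷ 2.3303 = 222.413423164… s; 2.3303 has 5 s.f., so the result keeps min(4, 5) = 4 s.f.
Rounded to 4 significant figures: 222.4 s.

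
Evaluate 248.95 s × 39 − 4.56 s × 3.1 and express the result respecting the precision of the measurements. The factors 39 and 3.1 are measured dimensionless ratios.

9.7 × 10^3 s

248.95 × 39 = 9709.05 → 9.7 × 10^3 s (2 s.f., last digit at the 10^2 place).
4.56 × 3.1 = 14.136 → 14 s (2 s.f., last digit at the 10^0 place).
Difference: 9694.914 s; keep the coarser place, 10^2.
Result: 9.7 × 10^3 s.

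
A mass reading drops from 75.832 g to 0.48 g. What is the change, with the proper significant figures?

75.832 g − 0.48 g = 75.352 g.
Addition/subtraction keeps the fewest decimal places: 75.832 → 3 decimal places, 0.48 → 2 decimal places; limit is 2.
Rounded to 2 decimal places: 75.35 g.

75.35 g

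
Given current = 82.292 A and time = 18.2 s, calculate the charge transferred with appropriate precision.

1.50 × 10^3 C

charge transferred = 82.292 A × 18.2 s = 1497.7144 C.
82.292 has 5 significant figures; 18.2 has 3.
Division/multiplication keeps the fewest: 3 significant figures.
Rounded: 1.50 × 10^3 C.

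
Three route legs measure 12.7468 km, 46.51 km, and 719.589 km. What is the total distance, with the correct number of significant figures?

778.85 km

12.7468 km + 46.51 km + 719.589 km = 778.8458 km.
Addition/subtraction keeps the fewest decimal places: 12.7468 → 4 decimal places, 46.51 → 2 decimal places, 719.589 → 3 decimal places; limit is 2.
Rounded to 2 decimal places: 778.85 km.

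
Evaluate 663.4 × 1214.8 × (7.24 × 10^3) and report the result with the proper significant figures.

5.83 × 10^9

663.4 × 1214.8 × (7.24 × 10^3) = 5.8347038368 × 10^9
Multiplication/division keeps the fewest significant figures: 663.4 → 4 s.f., 1214.8 → 5 s.f., 7.24 × 10^3 → 3 s.f.; limit is 3.
Rounded to 3 significant figures: 5.83 × 10^9.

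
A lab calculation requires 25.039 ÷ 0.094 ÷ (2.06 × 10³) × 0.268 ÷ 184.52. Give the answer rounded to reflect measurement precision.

25.039 ÷ 0.094 ÷ (2.06 × 10³) × 0.268 ÷ 184.52 = 0.000187807639538…
Multiplication/division keeps the fewest significant figures: 25.039 → 5 s.f., 0.094 → 2 s.f., 2.06 × 10³ → 3 s.f., 0.268 → 3 s.f., 184.52 → 5 s.f.; limit is 2.
Rounded to 2 significant figures: 1.9 × 10⁻⁴.

1.9 × 10⁻⁴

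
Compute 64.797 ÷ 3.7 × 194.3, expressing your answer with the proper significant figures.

64.797 ÷ 3.7 × 194.3 = 3402.71813514…
Multiplication/division keeps the fewest significant figures: 64.797 → 5 s.f., 3.7 → 2 s.f., 194.3 → 4 s.f.; limit is 2.
Rounded to 2 significant figures: 3.4 × 10^3.

3.4 × 10^3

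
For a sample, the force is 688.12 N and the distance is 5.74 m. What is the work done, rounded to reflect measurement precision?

work done = 688.12 N × 5.74 m = 3949.8088 J.
688.12 has 5 significant figures; 5.74 has 3.
Division/multiplication keeps the fewest: 3 significant figures.
Rounded: 3.95 × 10^3 J.

3.95 × 10^3 J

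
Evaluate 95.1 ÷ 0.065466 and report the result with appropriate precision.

95.1 ÷ 0.065466 = 1452.66245074…
Multiplication/division keeps the fewest significant figures: 95.1 → 3 s.f., 0.065466 → 5 s.f.; limit is 3.
Rounded to 3 significant figures: 1.45 × 10³.

1.45 × 10³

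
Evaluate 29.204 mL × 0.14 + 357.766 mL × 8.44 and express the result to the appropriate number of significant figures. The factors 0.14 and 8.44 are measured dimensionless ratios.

3.02 × 10³ mL

29.204 × 0.14 = 4.08856 → 4.1 mL (2 s.f., last digit at the 10^-1 place).
357.766 × 8.44 = 3019.54504 → 3.02 × 10³ mL (3 s.f., last digit at the 10^1 place).
Sum: 3023.6336 mL; keep the coarser place, 10^1.
Result: 3.02 × 10³ mL.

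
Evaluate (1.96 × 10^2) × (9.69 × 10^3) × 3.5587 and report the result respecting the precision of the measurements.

(1.96 × 10^2) × (9.69 × 10^3) × 3.5587 = 6758825.388
Multiplication/division keeps the fewest significant figures: 1.96 × 10^2 → 3 s.f., 9.69 × 10^3 → 3 s.f., 3.5587 → 5 s.f.; limit is 3.
Rounded to 3 significant figures: 6.76 × 10^6.

6.76 × 10^6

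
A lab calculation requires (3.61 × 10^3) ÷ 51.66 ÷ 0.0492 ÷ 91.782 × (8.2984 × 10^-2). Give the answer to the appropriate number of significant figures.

1.28

(3.61 × 10^3) ÷ 51.66 ÷ 0.0492 ÷ 91.782 × (8.2984 × 10^-2) = 1.28417598818…
Multiplication/division keeps the fewest significant figures: 3.61 × 10^3 → 3 s.f., 51.66 → 4 s.f., 0.0492 → 3 s.f., 91.782 → 5 s.f., 8.2984 × 10^-2 → 5 s.f.; limit is 3.
Rounded to 3 significant figures: 1.28.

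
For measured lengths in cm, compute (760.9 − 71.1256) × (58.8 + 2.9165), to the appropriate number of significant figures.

760.9 − 71.1256 = 689.7744, limited to 1 d.p. → 4 s.f.; 58.8 + 2.9165 = 61.7165, limited to 1 d.p. → 3 s.f.
Carrying full precision, 689.7744 × 61.7165 = 42570.4617576; keep min(4, 3) = 3 s.f.
Rounded to 3 significant figures: 4.26 × 10^4 cm².

4.26 × 10^4 cm²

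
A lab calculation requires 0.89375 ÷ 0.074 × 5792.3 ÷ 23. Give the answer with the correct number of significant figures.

0.89375 ÷ 0.074 × 5792.3 ÷ 23 = 3041.6381463…
Multiplication/division keeps the fewest significant figures: 0.89375 → 5 s.f., 0.074 → 2 s.f., 5792.3 → 5 s.f., 23 → 2 s.f.; limit is 2.
Rounded to 2 significant figures: 3.0 × 10^3.

3.0 × 10^3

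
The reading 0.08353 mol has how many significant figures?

0.08353: leading zeros are not significant.

4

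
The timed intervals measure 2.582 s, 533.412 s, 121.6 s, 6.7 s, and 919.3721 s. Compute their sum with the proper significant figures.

1583.7 s

2.582 s + 533.412 s + 121.6 s + 6.7 s + 919.3721 s = 1583.6661 s.
Addition/subtraction keeps the fewest decimal places: 2.582 → 3 decimal places, 533.412 → 3 decimal places, 121.6 → 1 decimal place, 6.7 → 1 decimal place, 919.3721 → 4 decimal places; limit is 1.
Rounded to 1 decimal place: 1583.7 s.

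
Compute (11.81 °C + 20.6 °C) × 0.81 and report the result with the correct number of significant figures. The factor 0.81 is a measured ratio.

26 °C

11.81 °C + 20.6 °C = 32.41 °C; the sum is limited to 1 decimal place (3 s.f.).
Carrying full precision, 32.41 × 0.81 = 26.2521 °C; 0.81 has 2 s.f., so the result keeps min(3, 2) = 2 s.f.
Rounded to 2 significant figures: 26 °C.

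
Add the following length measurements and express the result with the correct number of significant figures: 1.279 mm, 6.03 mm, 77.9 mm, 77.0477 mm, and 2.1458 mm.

164.4 mm

1.279 mm + 6.03 mm + 77.9 mm + 77.0477 mm + 2.1458 mm = 164.4025 mm.
Addition/subtraction keeps the fewest decimal places: 1.279 → 3 decimal places, 6.03 → 2 decimal places, 77.9 → 1 decimal place, 77.0477 → 4 decimal places, 2.1458 → 4 decimal places; limit is 1.
Rounded to 1 decimal place: 164.4 mm.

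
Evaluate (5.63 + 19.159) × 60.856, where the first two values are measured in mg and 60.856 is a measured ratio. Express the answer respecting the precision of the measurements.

5.63 mg + 19.159 mg = 24.789 mg; the sum is limited to 2 decimal places (4 s.f.).
Carrying full precision, 24.789 × 60.856 = 1508.559384 mg; 60.856 has 5 s.f., so the result keeps min(4, 5) = 4 s.f.
Rounded to 4 significant figures: 1509 mg.

1509 mg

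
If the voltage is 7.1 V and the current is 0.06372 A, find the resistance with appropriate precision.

1.1 × 10² Ω

resistance = 7.1 V ÷ 0.06372 A = 111.424984306… Ω.
7.1 has 2 significant figures; 0.06372 has 4.
Division/multiplication keeps the fewest: 2 significant figures.
Rounded: 1.1 × 10² Ω.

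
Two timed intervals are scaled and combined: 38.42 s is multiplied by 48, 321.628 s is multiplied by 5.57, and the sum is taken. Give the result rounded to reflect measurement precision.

38.42 × 48 = 1844.16 → 1.8 × 10^3 s (2 s.f., last digit at the 10^2 place).
321.628 × 5.57 = 1791.46796 → 1.79 × 10^3 s (3 s.f., last digit at the 10^1 place).
Sum: 3635.62796 s; keep the coarser place, 10^2.
Result: 3.6 × 10^3 s.

3.6 × 10^3 s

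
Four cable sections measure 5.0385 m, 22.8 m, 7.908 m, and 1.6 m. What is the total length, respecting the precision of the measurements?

5.0385 m + 22.8 m + 7.908 m + 1.6 m = 37.3465 m.
Addition/subtraction keeps the fewest decimal places: 5.0385 → 4 decimal places, 22.8 → 1 decimal place, 7.908 → 3 decimal places, 1.6 → 1 decimal place; limit is 1.
Rounded to 1 decimal place: 37.3 m.

37.3 m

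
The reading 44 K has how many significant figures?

44: every digit is nonzero and significant.

2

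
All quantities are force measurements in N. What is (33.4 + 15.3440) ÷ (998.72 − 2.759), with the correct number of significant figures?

4.89 × 10⁻²

33.4 + 15.3440 = 48.7440, limited to 1 d.p. → 3 s.f.; 998.72 − 2.759 = 995.961, limited to 2 d.p. → 5 s.f.
Carrying full precision, 48.7440 ÷ 995.961 = 0.048941675427…; keep min(3, 5) = 3 s.f.
Rounded to 3 significant figures: 4.89 × 10⁻².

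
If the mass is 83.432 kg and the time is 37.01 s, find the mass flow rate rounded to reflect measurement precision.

2.254 kg/s

mass flow rate = 83.432 kg ÷ 37.01 s = 2.25430964604… kg/s.
83.432 has 5 significant figures; 37.01 has 4.
Division/multiplication keeps the fewest: 4 significant figures.
Rounded: 2.254 kg/s.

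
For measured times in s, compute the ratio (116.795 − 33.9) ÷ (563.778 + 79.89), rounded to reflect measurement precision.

116.795 − 33.9 = 82.895, limited to 1 d.p. → 3 s.f.; 563.778 + 79.89 = 643.668, limited to 2 d.p. → 5 s.f.
Carrying full precision, 82.895 ÷ 643.668 = 0.12878533654…; keep min(3, 5) = 3 s.f.
Rounded to 3 significant figures: 0.129.

0.129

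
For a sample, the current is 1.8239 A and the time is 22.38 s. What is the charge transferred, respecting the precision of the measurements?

charge transferred = 1.8239 A × 22.38 s = 40.818882 C.
1.8239 has 5 significant figures; 22.38 has 4.
Division/multiplication keeps the fewest: 4 significant figures.
Rounded: 40.82 C.

40.82 C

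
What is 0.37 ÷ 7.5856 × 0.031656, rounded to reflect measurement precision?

0.37 ÷ 7.5856 × 0.031656 = 0.00154407298038…
Multiplication/division keeps the fewest significant figures: 0.37 → 2 s.f., 7.5856 → 5 s.f., 0.031656 → 5 s.f.; limit is 2.
Rounded to 2 significant figures: 0.0015.

0.0015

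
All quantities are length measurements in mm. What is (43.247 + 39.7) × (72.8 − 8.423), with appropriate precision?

43.247 + 39.7 = 82.947, limited to 1 d.p. → 3 s.f.; 72.8 − 8.423 = 64.377, limited to 1 d.p. → 3 s.f.
Carrying full precision, 82.947 × 64.377 = 5339.879019; keep min(3, 3) = 3 s.f.
Rounded to 3 significant figures: 5.34 × 10³ mm².

5.34 × 10³ mm²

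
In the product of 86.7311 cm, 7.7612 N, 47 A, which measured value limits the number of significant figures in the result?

47 A

86.7311 cm → 6 s.f.; 7.7612 N → 5 s.f.; 47 A → 2 s.f.
The fewest is 2 significant figures, from 47 A.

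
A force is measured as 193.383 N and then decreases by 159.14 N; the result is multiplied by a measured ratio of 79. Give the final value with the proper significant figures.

193.383 N − 159.14 N = 34.243 N; the difference is limited to 2 decimal places (4 s.f.).
Carrying full precision, 34.243 × 79 = 2705.197 N; 79 has 2 s.f., so the result keeps min(4, 2) = 2 s.f.
Rounded to 2 significant figures: 2.7 × 10³ N.

2.7 × 10³ N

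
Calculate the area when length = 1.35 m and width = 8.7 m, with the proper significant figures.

area = 1.35 m × 8.7 m = 11.745 m².
1.35 has 3 significant figures; 8.7 has 2.
Division/multiplication keeps the fewest: 2 significant figures.
Rounded: 12 m².

12 m²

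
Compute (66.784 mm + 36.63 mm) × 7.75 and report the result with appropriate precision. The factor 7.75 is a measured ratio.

801 mm

66.784 mm + 36.63 mm = 103.414 mm; the sum is limited to 2 decimal places (5 s.f.).
Carrying full precision, 103.414 × 7.75 = 801.4585 mm; 7.75 has 3 s.f., so the result keeps min(5, 3) = 3 s.f.
Rounded to 3 significant figures: 801 mm.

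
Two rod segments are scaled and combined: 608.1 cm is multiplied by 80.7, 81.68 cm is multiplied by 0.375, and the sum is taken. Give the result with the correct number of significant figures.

4.91 × 10^4 cm

608.1 × 80.7 = 49073.67 → 4.91 × 10^4 cm (3 s.f., last digit at the 10^2 place).
81.68 × 0.375 = 30.63 → 30.6 cm (3 s.f., last digit at the 10^-1 place).
Sum: 49104.3 cm; keep the coarser place, 10^2.
Result: 4.91 × 10^4 cm.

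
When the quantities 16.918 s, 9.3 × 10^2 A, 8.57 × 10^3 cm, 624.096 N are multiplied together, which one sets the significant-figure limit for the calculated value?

16.918 s → 5 s.f.; 9.3 × 10^2 A → 2 s.f.; 8.57 × 10^3 cm → 3 s.f.; 624.096 N → 6 s.f.
The fewest is 2 significant figures, from 9.3 × 10^2 A.

9.3 × 10^2 A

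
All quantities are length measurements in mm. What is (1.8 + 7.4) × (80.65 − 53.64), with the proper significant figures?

1.8 + 7.4 = 9.2, limited to 1 d.p. → 2 s.f.; 80.65 − 53.64 = 27.01, limited to 2 d.p. → 4 s.f.
Carrying full precision, 9.2 × 27.01 = 248.492; keep min(2, 4) = 2 s.f.
Rounded to 2 significant figures: 2.5 × 10² mm².

2.5 × 10² mm²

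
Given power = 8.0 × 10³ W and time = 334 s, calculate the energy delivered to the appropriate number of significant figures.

2.7 × 10⁶ J

energy delivered = 8.0 × 10³ W × 334 s = 2672000 J.
8.0 × 10³ has 2 significant figures; 334 has 3.
Division/multiplication keeps the fewest: 2 significant figures.
Rounded: 2.7 × 10⁶ J.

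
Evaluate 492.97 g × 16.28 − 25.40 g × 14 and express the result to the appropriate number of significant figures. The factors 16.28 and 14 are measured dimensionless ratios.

7.67 × 10^3 g

492.97 × 16.28 = 8025.5516 → 8026 g (4 s.f., last digit at the 10^0 place).
25.40 × 14 = 355.6 → 3.6 × 10^2 g (2 s.f., last digit at the 10^1 place).
Difference: 7669.9516 g; keep the coarser place, 10^1.
Result: 7.67 × 10^3 g.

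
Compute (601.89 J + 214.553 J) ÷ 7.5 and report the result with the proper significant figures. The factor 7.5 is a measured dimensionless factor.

1.1 × 10^2 J

601.89 J + 214.553 J = 816.443 J; the sum is limited to 2 decimal places (5 s.f.).
Carrying full precision, 816.443 ÷ 7.5 = 108.859066667… J; 7.5 has 2 s.f., so the result keeps min(5, 2) = 2 s.f.
Rounded to 2 significant figures: 1.1 × 10^2 J.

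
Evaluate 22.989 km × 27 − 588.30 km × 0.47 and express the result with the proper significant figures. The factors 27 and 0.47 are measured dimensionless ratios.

22.989 × 27 = 620.703 → 6.2 × 10² km (2 s.f., last digit at the 10^1 place).
588.30 × 0.47 = 276.501 → 2.8 × 10² km (2 s.f., last digit at the 10^1 place).
Difference: 344.202 km; keep the coarser place, 10^1.
Result: 3.4 × 10² km.

3.4 × 10² km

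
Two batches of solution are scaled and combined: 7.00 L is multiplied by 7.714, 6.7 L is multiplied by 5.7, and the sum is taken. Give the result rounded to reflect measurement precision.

92 L

7.00 × 7.714 = 53.998 → 54.0 L (3 s.f., last digit at the 10^-1 place).
6.7 × 5.7 = 38.19 → 38 L (2 s.f., last digit at the 10^0 place).
Sum: 92.188 L; keep the coarser place, 10^0.
Result: 92 L.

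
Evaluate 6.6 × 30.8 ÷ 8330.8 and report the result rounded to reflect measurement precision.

0.024

6.6 × 30.8 ÷ 8330.8 = 0.0244010179094…
Multiplication/division keeps the fewest significant figures: 6.6 → 2 s.f., 30.8 → 3 s.f., 8330.8 → 5 s.f.; limit is 2.
Rounded to 2 significant figures: 0.024.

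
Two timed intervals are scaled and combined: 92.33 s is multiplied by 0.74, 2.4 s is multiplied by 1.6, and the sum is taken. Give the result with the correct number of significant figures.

72 s

92.33 × 0.74 = 68.3242 → 68 s (2 s.f., last digit at the 10^0 place).
2.4 × 1.6 = 3.84 → 3.8 s (2 s.f., last digit at the 10^-1 place).
Sum: 72.1642 s; keep the coarser place, 10^0.
Result: 72 s.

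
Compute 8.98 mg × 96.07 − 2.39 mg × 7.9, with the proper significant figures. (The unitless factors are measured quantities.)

8.98 × 96.07 = 862.7086 → 863 mg (3 s.f., last digit at the 10^0 place).
2.39 × 7.9 = 18.881 → 19 mg (2 s.f., last digit at the 10^0 place).
Difference: 843.8276 mg; keep the coarser place, 10^0.
Result: 844 mg.

844 mg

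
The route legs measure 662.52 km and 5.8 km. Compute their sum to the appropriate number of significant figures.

662.52 km + 5.8 km = 668.32 km.
Addition/subtraction keeps the fewest decimal places: 662.52 → 2 decimal places, 5.8 → 1 decimal place; limit is 1.
Rounded to 1 decimal place: 6.683 × 10^2 km.

6.683 × 10^2 km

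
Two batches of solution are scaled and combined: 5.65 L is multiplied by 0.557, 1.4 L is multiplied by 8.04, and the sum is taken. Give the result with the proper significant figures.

14 L

5.65 × 0.557 = 3.14705 → 3.15 L (3 s.f., last digit at the 10^-2 place).
1.4 × 8.04 = 11.256 → 11 L (2 s.f., last digit at the 10^0 place).
Sum: 14.40305 L; keep the coarser place, 10^0.
Result: 14 L.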